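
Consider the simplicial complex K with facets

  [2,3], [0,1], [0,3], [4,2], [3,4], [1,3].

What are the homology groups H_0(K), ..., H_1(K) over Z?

Take the total order 0 < 1 < 2 < 3 < 4 on the vertex set. Then K (dimension 1) consists of the simplices:

  0-simplices (5): [0], [1], [2], [3], [4]
  1-simplices (6): [0,1], [0,3], [1,3], [2,3], [2,4], [3,4]

Hence C_0 ≅ Z^5, C_1 ≅ Z^6.

∂_1: C_1 → C_0 sends each edge [p,q] (with p < q) to q − p.
This gives a 5×6 integer matrix of rank 4; reducing to Smith normal form yields diagonal entries (1,1,1,1).

From H_k ≅ ker(∂_k) / im(∂_{k+1}) we obtain:

  H_0: rank C_0 − rank ∂_1 = 5 − 4 = 1, and the invariant factors of ∂_1 are all 1, so H_0 = Z.
  H_1: rank ker ∂_1 − rank ∂_2 = (6 − 4) − 0 = 2, and there is no ∂_2, so H_1 = Z^2.

As a check, the Euler characteristic is 5 − 6 = -1, which agrees with 1 − 2 = -1.
(K is a triangulation of a wedge of 2 circles.)

H_0 = Z,  H_1 = Z^2.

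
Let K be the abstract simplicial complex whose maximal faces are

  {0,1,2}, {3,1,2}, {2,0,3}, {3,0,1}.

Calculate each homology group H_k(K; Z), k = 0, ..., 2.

K has 4 vertices, 6 edges, 4 triangles.
rank ∂_0 = 0, rank ∂_1 = 3 ⇒ b_0 = 4 − 0 − 3 = 1; all invariant factors of ∂_1 are 1 so no torsion. So H_0 = Z.
rank ∂_1 = 3, rank ∂_2 = 3 ⇒ b_1 = 6 − 3 − 3 = 0; all invariant factors of ∂_2 are 1 so no torsion. So H_1 = 0.
rank ∂_2 = 3, rank ∂_3 = 0 ⇒ b_2 = 4 − 3 − 0 = 1. So H_2 = Z.

H_0 = Z,  H_1 = 0,  H_2 = Z.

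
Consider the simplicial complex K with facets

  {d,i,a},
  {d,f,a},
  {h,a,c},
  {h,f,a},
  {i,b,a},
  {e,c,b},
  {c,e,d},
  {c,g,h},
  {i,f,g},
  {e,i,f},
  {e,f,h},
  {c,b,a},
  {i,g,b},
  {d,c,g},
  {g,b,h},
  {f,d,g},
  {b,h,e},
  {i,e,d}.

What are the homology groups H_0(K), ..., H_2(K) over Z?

H_0 ≅ Z,  H_1 ≅ Z ⊕ Z_2,  H_2 = 0.

Order the vertices as a < b < c < d < e < f < g < h < i. Listing each simplex with vertices in this order, K has dimension 2 with simplices:

  0-simplices (9): a, b, c, d, e, f, g, h, i
  1-simplices (27): ab, ac, ad, af, ah, ai, bc, be, bg, bh, bi, cd, ce, cg, ch, de, df, dg, di, ef, eh, ei, fg, fh, fi, gh, gi
  2-simplices (18): abc, abi, ach, adf, adi, afh, bce, beh, bgh, bgi, cde, cdg, cgh, dei, dfg, efh, efi, fgi

Hence C_0 ≅ Z^9, C_1 ≅ Z^27, C_2 ≅ Z^18.

The boundary map ∂_1: C_1 → C_0 is given by ∂[p,q] = [q] − [p]. For instance
  ∂ad = d − a.
As a 9×27 matrix over Z this has rank 8, with invariant factors (1,1,1,1,1,1,1,1).

Boundary ∂_2: C_2 → C_1 sends each 2-simplex [p,q,r] to [q,r] − [p,r] + [p,q]. For instance
  ∂efi = fi − ei + ef,
  ∂dfg = fg − dg + df.
The resulting 27×18 matrix has rank 18, and its Smith normal form has invariant factors (1,1,1,1,1,1,1,1,1,1,1,1,1,1,1,1,1,2).

Computing H_k = (kernel of ∂_k) / (image of ∂_{k+1}):

  H_0: rank C_0 − rank ∂_1 = 9 − 8 = 1, and the invariant factors of ∂_1 are all 1, so H_0 = Z.
  H_1: rank ker ∂_1 − rank ∂_2 = (27 − 8) − 18 = 1, and ∂_2 has invariant factor 2 > 1, so H_1 = Z ⊕ Z_2.
  H_2: rank ker ∂_2 − rank ∂_3 = (18 − 18) − 0 = 0, and there is no ∂_3, so H_2 = 0.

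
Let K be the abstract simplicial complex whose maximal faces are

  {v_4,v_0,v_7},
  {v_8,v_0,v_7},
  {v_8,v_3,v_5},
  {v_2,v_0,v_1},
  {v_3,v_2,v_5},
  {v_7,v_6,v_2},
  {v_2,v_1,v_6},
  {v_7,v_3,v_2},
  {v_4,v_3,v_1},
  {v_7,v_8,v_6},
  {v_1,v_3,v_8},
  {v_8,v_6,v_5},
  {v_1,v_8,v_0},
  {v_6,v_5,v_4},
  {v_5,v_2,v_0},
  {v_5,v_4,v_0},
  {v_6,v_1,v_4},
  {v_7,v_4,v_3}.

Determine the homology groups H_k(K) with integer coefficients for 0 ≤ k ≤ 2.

H_0 ≅ Z,  H_1 ≅ Z^2,  H_2 ≅ Z.

Order the vertices as v_0 < v_1 < v_2 < v_3 < v_4 < v_5 < v_6 < v_7 < v_8. Listing each simplex with vertices in this order, K has dimension 2 with simplices:

  0-simplices (9): [v_0], [v_1], [v_2], [v_3], [v_4], [v_5], [v_6], [v_7], [v_8]
  1-simplices (27): (27 of them)
  2-simplices (18): (18 of them)

so the chain groups are C_0 ≅ Z^9, C_1 ≅ Z^27, C_2 ≅ Z^18.

Boundary ∂_1: C_1 → C_0 is given by ∂[p,q] = [q] − [p]. For instance
  ∂[v_4,v_5] = [v_5] − [v_4].
The 9×27 boundary matrix has rank 8 and Smith normal form diag(1,1,1,1,1,1,1,1).

Boundary ∂_2: C_2 → C_1 maps a triangle to the signed sum of its edges. For instance
  ∂[v_3,v_5,v_8] = [v_5,v_8] − [v_3,v_8] + [v_3,v_5],
  ∂[v_5,v_6,v_8] = [v_6,v_8] − [v_5,v_8] + [v_5,v_6].
This gives a 27×18 integer matrix of rank 17; reducing to Smith normal form yields diagonal entries (1,1,1,1,1,1,1,1,1,1,1,1,1,1,1,1,1).

Reading off H_k = ker ∂_k / im ∂_{k+1}:

  H_0: rank C_0 − rank ∂_1 = 9 − 8 = 1, and the invariant factors of ∂_1 are all 1, so H_0 = Z.
  H_1: rank ker ∂_1 − rank ∂_2 = (27 − 8) − 17 = 2, and the invariant factors of ∂_2 are all 1, so H_1 = Z^2.
  H_2: rank ker ∂_2 − rank ∂_3 = (18 − 17) − 0 = 1, and there is no ∂_3, so H_2 = Z.

As a check, the Euler characteristic is 9 − 27 + 18 = 0, which agrees with 1 − 2 + 1 = 0.
(K is a triangulation of the torus T^2.)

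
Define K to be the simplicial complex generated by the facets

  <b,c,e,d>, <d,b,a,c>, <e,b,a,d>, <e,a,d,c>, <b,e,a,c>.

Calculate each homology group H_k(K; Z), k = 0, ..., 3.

H_0 ≅ Z,  H_1 = 0,  H_2 = 0,  H_3 ≅ Z.

Take the total order a < b < c < d < e on the vertex set. Then K (dimension 3) consists of the simplices:

  0-simplices (5): a, b, c, d, e
  1-simplices (10): ab, ac, ad, ae, bc, bd, be, cd, ce, de
  2-simplices (10): abc, abd, abe, acd, ace, ade, bcd, bce, bde, cde
  3-simplices (5): abcd, abce, abde, acde, bcde

giving chain groups C_0 ≅ Z^5, C_1 ≅ Z^10, C_2 ≅ Z^10, C_3 ≅ Z^5.

The boundary map ∂_1: C_1 → C_0 is given by ∂[p,q] = [q] − [p]. For instance
  ∂de = e − d.
The 5×10 boundary matrix has rank 4 and Smith normal form diag(1,1,1,1).

The boundary map ∂_2: C_2 → C_1 maps a triangle to the signed sum of its edges. For instance
  ∂cde = de − ce + cd,
  ∂acd = cd − ad + ac.
This gives a 10×10 integer matrix of rank 6; reducing to Smith normal form yields diagonal entries (1,1,1,1,1,1).

∂_3: C_3 → C_2 sends each 3-simplex σ to the alternating sum Σ_i (−1)^i (σ with its i-th vertex removed). For instance
  ∂bcde = cde − bde + bce − bcd,
  ∂abce = bce − ace + abe − abc.
This gives a 10×5 integer matrix of rank 4; reducing to Smith normal form yields diagonal entries (1,1,1,1).

From H_k ≅ ker(∂_k) / im(∂_{k+1}) we obtain:

  H_0: rank C_0 − rank ∂_1 = 5 − 4 = 1, and the invariant factors of ∂_1 are all 1, so H_0 = Z.
  H_1: rank ker ∂_1 − rank ∂_2 = (10 − 4) − 6 = 0, and the invariant factors of ∂_2 are all 1, so H_1 = 0.
  H_2: rank ker ∂_2 − rank ∂_3 = (10 − 6) − 4 = 0, and the invariant factors of ∂_3 are all 1, so H_2 = 0.
  H_3: rank ker ∂_3 − rank ∂_4 = (5 − 4) − 0 = 1, and there is no ∂_4, so H_3 = Z.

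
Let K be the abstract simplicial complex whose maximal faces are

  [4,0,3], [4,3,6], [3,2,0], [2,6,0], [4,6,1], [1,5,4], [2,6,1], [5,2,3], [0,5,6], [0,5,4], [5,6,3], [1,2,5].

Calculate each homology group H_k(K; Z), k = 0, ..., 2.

H_0 ≅ Z,  H_1 ≅ Z_2,  H_2 = 0.

Take the total order 0 < 1 < 2 < 3 < 4 < 5 < 6 on the vertex set. Then K (dimension 2) consists of the simplices:

  0-simplices (7): [0], [1], [2], [3], [4], [5], [6]
  1-simplices (18): [0,2], [0,3], [0,4], [0,5], [0,6], [1,2], [1,4], [1,5], [1,6], [2,3], [2,5], [2,6], [3,4], [3,5], [3,6], [4,5], [4,6], [5,6]
  2-simplices (12): [0,2,3], [0,2,6], [0,3,4], [0,4,5], [0,5,6], [1,2,5], [1,2,6], [1,4,5], [1,4,6], [2,3,5], [3,4,6], [3,5,6]

so the chain groups are C_0 ≅ Z^7, C_1 ≅ Z^18, C_2 ≅ Z^12.

Boundary ∂_1: C_1 → C_0 sends each edge [p,q] (with p < q) to q − p.
This gives a 7×18 integer matrix of rank 6; reducing to Smith normal form yields diagonal entries (1,1,1,1,1,1).

Boundary ∂_2: C_2 → C_1 sends each 2-simplex [p,q,r] to [q,r] − [p,r] + [p,q]. For instance
  ∂[0,2,3] = [2,3] − [0,3] + [0,2],
  ∂[1,4,6] = [4,6] − [1,6] + [1,4].
The resulting 18×12 matrix has rank 12, and its Smith normal form has invariant factors (1,1,1,1,1,1,1,1,1,1,1,2).

Now H_k = ker ∂_k / im ∂_{k+1}, so:

  H_0: rank C_0 − rank ∂_1 = 7 − 6 = 1, and the invariant factors of ∂_1 are all 1, so H_0 ≅ Z.
  H_1: rank ker ∂_1 − rank ∂_2 = (18 − 6) − 12 = 0, and ∂_2 has invariant factor 2 > 1, so H_1 ≅ Z_2.
  H_2: rank ker ∂_2 − rank ∂_3 = (12 − 12) − 0 = 0, and there is no ∂_3, so H_2 ≅ 0.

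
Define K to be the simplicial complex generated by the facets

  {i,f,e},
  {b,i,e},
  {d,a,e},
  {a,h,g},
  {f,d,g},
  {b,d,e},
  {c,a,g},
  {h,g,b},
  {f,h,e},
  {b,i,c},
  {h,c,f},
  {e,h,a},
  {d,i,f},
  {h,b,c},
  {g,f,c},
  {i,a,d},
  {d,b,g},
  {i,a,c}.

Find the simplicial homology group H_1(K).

H_1 ≅ Z ⊕ Z_2.

We work with the vertex ordering a < b < c < d < e < f < g < h < i. The simplices of K, each written with vertices in increasing order, are:

  0-simplices (9): a, b, c, d, e, f, g, h, i
  1-simplices (27): ac, ad, ae, ag, ah, ai, bc, bd, be, bg, bh, bi, cf, cg, ch, ci, de, df, dg, di, ef, eh, ei, fg, fh, fi, gh
  2-simplices (18): acg, aci, ade, adi, aeh, agh, bch, bci, bde, bdg, bei, bgh, cfg, cfh, dfg, dfi, efh, efi

Hence C_0 ≅ Z^9, C_1 ≅ Z^27, C_2 ≅ Z^18.

∂_1: C_1 → C_0 sends each edge [p,q] (with p < q) to q − p.
The 9×27 boundary matrix has rank 8 and Smith normal form diag(1,1,1,1,1,1,1,1).

Boundary ∂_2: C_2 → C_1 maps a triangle to the signed sum of its edges. For instance
  ∂dfg = fg − dg + df,
  ∂aeh = eh − ah + ae.
The resulting 27×18 matrix has rank 18, and its Smith normal form has invariant factors (1,1,1,1,1,1,1,1,1,1,1,1,1,1,1,1,1,2).

Reading off H_k = ker ∂_k / im ∂_{k+1}:

  H_1: rank ker ∂_1 − rank ∂_2 = (27 − 8) − 18 = 1, and ∂_2 has invariant factor 2 > 1, so H_1 = Z ⊕ Z_2.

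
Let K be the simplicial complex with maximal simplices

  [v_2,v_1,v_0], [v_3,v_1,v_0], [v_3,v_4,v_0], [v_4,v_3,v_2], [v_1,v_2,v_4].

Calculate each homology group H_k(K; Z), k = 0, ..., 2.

Fix the vertex order v_0 < v_1 < v_2 < v_3 < v_4 and write every simplex with vertices in increasing order. Then dim K = 2 and the simplices of K are:

  0-simplices (5): [v_0], [v_1], [v_2], [v_3], [v_4]
  1-simplices (10): [v_0,v_1], [v_0,v_2], [v_0,v_3], [v_0,v_4], [v_1,v_2], [v_1,v_3], [v_1,v_4], [v_2,v_3], [v_2,v_4], [v_3,v_4]
  2-simplices (5): [v_0,v_1,v_2], [v_0,v_1,v_3], [v_0,v_3,v_4], [v_1,v_2,v_4], [v_2,v_3,v_4]

so the chain groups are C_0 ≅ Z^5, C_1 ≅ Z^10, C_2 ≅ Z^5.

The boundary map ∂_1: C_1 → C_0 sends each edge [p,q] (with p < q) to q − p.
As a 5×10 matrix over Z this has rank 4, with invariant factors (1,1,1,1).

The boundary map ∂_2: C_2 → C_1 acts by ∂[p,q,r] = [q,r] − [p,r] + [p,q]. For instance
  ∂[v_0,v_1,v_2] = [v_1,v_2] − [v_0,v_2] + [v_0,v_1],
  ∂[v_0,v_3,v_4] = [v_3,v_4] − [v_0,v_4] + [v_0,v_3].
The 10×5 boundary matrix has rank 5 and Smith normal form diag(1,1,1,1,1).

From H_k ≅ ker(∂_k) / im(∂_{k+1}) we obtain:

  H_0: rank C_0 − rank ∂_1 = 5 − 4 = 1, and the invariant factors of ∂_1 are all 1, so H_0 ≅ Z.
  H_1: rank ker ∂_1 − rank ∂_2 = (10 − 4) − 5 = 1, and the invariant factors of ∂_2 are all 1, so H_1 ≅ Z.
  H_2: rank ker ∂_2 − rank ∂_3 = (5 − 5) − 0 = 0, and there is no ∂_3, so H_2 ≅ 0.

As a check, the Euler characteristic is 5 − 10 + 5 = 0, which agrees with 1 − 1 + 0 = 0.

H_0 = Z,  H_1 = Z,  H_2 = 0.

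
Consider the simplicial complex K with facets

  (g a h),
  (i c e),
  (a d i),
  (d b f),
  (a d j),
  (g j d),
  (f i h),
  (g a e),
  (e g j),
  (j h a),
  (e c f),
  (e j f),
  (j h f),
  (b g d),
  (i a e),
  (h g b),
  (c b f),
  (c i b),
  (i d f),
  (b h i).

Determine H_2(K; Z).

Fix the vertex order a < b < c < d < e < f < g < h < i < j and write every simplex with vertices in increasing order. Then dim K = 2 and the simplices of K are:

  0-simplices (10): a, b, c, d, e, f, g, h, i, j
  1-simplices (30): ad, ae, ag, ah, ai, aj, bc, bd, bf, bg, bh, bi, ce, cf, ci, df, dg, di, dj, ef, eg, ei, ej, fh, fi, fj, gh, gj, hi, hj
  2-simplices (20): adi, adj, aeg, aei, agh, ahj, bcf, bci, bdf, bdg, bgh, bhi, cef, cei, dfi, dgj, efj, egj, fhi, fhj

giving chain groups C_0 ≅ Z^10, C_1 ≅ Z^30, C_2 ≅ Z^20.

Boundary ∂_1: C_1 → C_0 is given by ∂[p,q] = [q] − [p]. For instance
  ∂hi = i − h.
As a 10×30 matrix over Z this has rank 9, with invariant factors (1,1,1,1,1,1,1,1,1).

The boundary map ∂_2: C_2 → C_1 maps a triangle to the signed sum of its edges. For instance
  ∂dfi = fi − di + df,
  ∂agh = gh − ah + ag.
The 30×20 boundary matrix has rank 20 and Smith normal form diag(1,1,1,1,1,1,1,1,1,1,1,1,1,1,1,1,1,1,1,2).

Reading off H_k = ker ∂_k / im ∂_{k+1}:

  H_2: rank ker ∂_2 − rank ∂_3 = (20 − 20) − 0 = 0, and there is no ∂_3, so H_2 ≅ 0.

H_2 ≅ 0.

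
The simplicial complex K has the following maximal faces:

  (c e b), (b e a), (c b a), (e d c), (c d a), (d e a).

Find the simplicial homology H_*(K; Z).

Fix the vertex order a < b < c < d < e and write every simplex with vertices in increasing order. Then dim K = 2 and the simplices of K are:

  0-simplices (5): a, b, c, d, e
  1-simplices (9): ab, ac, ad, ae, bc, be, cd, ce, de
  2-simplices (6): abc, abe, acd, ade, bce, cde

so the chain groups are C_0 ≅ Z^5, C_1 ≅ Z^9, C_2 ≅ Z^6.

The boundary map ∂_1: C_1 → C_0 is given by ∂[p,q] = [q] − [p]. For instance
  ∂ad = d − a.
This gives a 5×9 integer matrix of rank 4; reducing to Smith normal form yields diagonal entries (1,1,1,1).

∂_2: C_2 → C_1 maps a triangle to the signed sum of its edges. For instance
  ∂abe = be − ae + ab,
  ∂abc = bc − ac + ab.
This gives a 9×6 integer matrix of rank 5; reducing to Smith normal form yields diagonal entries (1,1,1,1,1).

Computing H_k = (kernel of ∂_k) / (image of ∂_{k+1}):

  H_0: rank C_0 − rank ∂_1 = 5 − 4 = 1, and the invariant factors of ∂_1 are all 1, so H_0 = Z.
  H_1: rank ker ∂_1 − rank ∂_2 = (9 − 4) − 5 = 0, and the invariant factors of ∂_2 are all 1, so H_1 = 0.
  H_2: rank ker ∂_2 − rank ∂_3 = (6 − 5) − 0 = 1, and there is no ∂_3, so H_2 = Z.

H_0 = Z,  H_1 = 0,  H_2 = Z.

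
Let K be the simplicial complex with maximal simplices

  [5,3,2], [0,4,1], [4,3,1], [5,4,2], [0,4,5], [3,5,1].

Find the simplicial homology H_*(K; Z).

H_0 = Z,  H_1 = Z,  H_2 = 0.

Fix the vertex order 0 < 1 < 2 < 3 < 4 < 5 and write every simplex with vertices in increasing order. Then dim K = 2 and the simplices of K are:

  0-simplices (6): [0], [1], [2], [3], [4], [5]
  1-simplices (12): [0,1], [0,4], [0,5], [1,3], [1,4], [1,5], [2,3], [2,4], [2,5], [3,4], [3,5], [4,5]
  2-simplices (6): [0,1,4], [0,4,5], [1,3,4], [1,3,5], [2,3,5], [2,4,5]

giving chain groups C_0 ≅ Z^6, C_1 ≅ Z^12, C_2 ≅ Z^6.

Boundary ∂_1: C_1 → C_0 sends each edge [p,q] (with p < q) to q − p. For instance
  ∂[1,3] = [3] − [1].
The resulting 6×12 matrix has rank 5, and its Smith normal form has invariant factors (1,1,1,1,1).

∂_2: C_2 → C_1 sends each 2-simplex [p,q,r] to [q,r] − [p,r] + [p,q]. For instance
  ∂[2,4,5] = [4,5] − [2,5] + [2,4],
  ∂[1,3,4] = [3,4] − [1,4] + [1,3].
The 12×6 boundary matrix has rank 6 and Smith normal form diag(1,1,1,1,1,1).

Computing H_k = (kernel of ∂_k) / (image of ∂_{k+1}):

  H_0: rank C_0 − rank ∂_1 = 6 − 5 = 1, and the invariant factors of ∂_1 are all 1, so H_0 = Z.
  H_1: rank ker ∂_1 − rank ∂_2 = (12 − 5) − 6 = 1, and the invariant factors of ∂_2 are all 1, so H_1 = Z.
  H_2: rank ker ∂_2 − rank ∂_3 = (6 − 6) − 0 = 0, and there is no ∂_3, so H_2 = 0.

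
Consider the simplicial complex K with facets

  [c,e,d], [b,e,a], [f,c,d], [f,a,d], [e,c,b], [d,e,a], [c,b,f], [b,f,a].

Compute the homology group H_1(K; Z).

K has 6 vertices, 12 edges, 8 triangles.
rank ∂_1 = 5, rank ∂_2 = 7 ⇒ b_1 = 12 − 5 − 7 = 0; all invariant factors of ∂_2 are 1 so no torsion. So H_1 ≅ 0.

H_1 ≅ 0.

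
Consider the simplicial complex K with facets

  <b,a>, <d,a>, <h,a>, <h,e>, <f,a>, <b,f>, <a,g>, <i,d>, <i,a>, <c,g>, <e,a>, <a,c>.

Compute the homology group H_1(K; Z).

H_1 ≅ Z^4.

Fix the vertex order a < b < c < d < e < f < g < h < i and write every simplex with vertices in increasing order. Then dim K = 1 and the simplices of K are:

  0-simplices (9): a, b, c, d, e, f, g, h, i
  1-simplices (12): ab, ac, ad, ae, af, ag, ah, ai, bf, cg, di, eh

so the chain groups are C_0 ≅ Z^9, C_1 ≅ Z^12.

∂_1: C_1 → C_0 sends each edge [p,q] (with p < q) to q − p. For instance
  ∂ah = h − a.
The resulting 9×12 matrix has rank 8, and its Smith normal form has invariant factors (1,1,1,1,1,1,1,1).

Now H_k = ker ∂_k / im ∂_{k+1}, so:

  H_1: rank ker ∂_1 − rank ∂_2 = (12 − 8) − 0 = 4, and there is no ∂_2, so H_1 = Z^4.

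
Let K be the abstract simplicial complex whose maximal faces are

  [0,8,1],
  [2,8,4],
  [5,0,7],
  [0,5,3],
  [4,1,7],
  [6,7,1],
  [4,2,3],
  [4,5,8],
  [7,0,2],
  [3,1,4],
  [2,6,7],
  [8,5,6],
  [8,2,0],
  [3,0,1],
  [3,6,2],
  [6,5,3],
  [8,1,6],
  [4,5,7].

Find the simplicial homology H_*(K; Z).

H_0 = Z,  H_1 = Z^2,  H_2 = Z.

Take the total order 0 < 1 < 2 < 3 < 4 < 5 < 6 < 7 < 8 on the vertex set. Then K (dimension 2) consists of the simplices:

  0-simplices (9): [0], [1], [2], [3], [4], [5], [6], [7], [8]
  1-simplices (27): (27 of them)
  2-simplices (18): [0,1,3], [0,1,8], [0,2,7], [0,2,8], [0,3,5], [0,5,7], [1,3,4], [1,4,7], [1,6,7], [1,6,8], [2,3,4], [2,3,6], [2,4,8], [2,6,7], [3,5,6], [4,5,7], [4,5,8], [5,6,8]

so the chain groups are C_0 ≅ Z^9, C_1 ≅ Z^27, C_2 ≅ Z^18.

Boundary ∂_1: C_1 → C_0 maps an edge to its endpoints' difference, ∂[p,q] = q − p. For instance
  ∂[2,4] = [4] − [2].
This gives a 9×27 integer matrix of rank 8; reducing to Smith normal form yields diagonal entries (1,1,1,1,1,1,1,1).

Boundary ∂_2: C_2 → C_1 sends each 2-simplex [p,q,r] to [q,r] − [p,r] + [p,q]. For instance
  ∂[4,5,8] = [5,8] − [4,8] + [4,5],
  ∂[5,6,8] = [6,8] − [5,8] + [5,6].
This gives a 27×18 integer matrix of rank 17; reducing to Smith normal form yields diagonal entries (1,1,1,1,1,1,1,1,1,1,1,1,1,1,1,1,1).

Now H_k = ker ∂_k / im ∂_{k+1}, so:

  H_0: rank C_0 − rank ∂_1 = 9 − 8 = 1, and the invariant factors of ∂_1 are all 1, so H_0 ≅ Z.
  H_1: rank ker ∂_1 − rank ∂_2 = (27 − 8) − 17 = 2, and the invariant factors of ∂_2 are all 1, so H_1 ≅ Z^2.
  H_2: rank ker ∂_2 − rank ∂_3 = (18 − 17) − 0 = 1, and there is no ∂_3, so H_2 ≅ Z.

As a check, the Euler characteristic is 9 − 27 + 18 = 0, which agrees with 1 − 2 + 1 = 0.
(K is a triangulation of the torus T^2.)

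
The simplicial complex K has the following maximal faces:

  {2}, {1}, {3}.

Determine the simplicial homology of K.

Fix the vertex order 1 < 2 < 3 and write every simplex with vertices in increasing order. Then dim K = 0 and the simplices of K are:

  0-simplices (3): [1], [2], [3]

giving chain groups C_0 ≅ Z^3.

Reading off H_k = ker ∂_k / im ∂_{k+1}:

  H_0: rank C_0 − rank ∂_1 = 3 − 0 = 3, and there is no ∂_1, so H_0 ≅ Z^3.

(K is a triangulation of a set of 3 points.)

H_0 ≅ Z^3.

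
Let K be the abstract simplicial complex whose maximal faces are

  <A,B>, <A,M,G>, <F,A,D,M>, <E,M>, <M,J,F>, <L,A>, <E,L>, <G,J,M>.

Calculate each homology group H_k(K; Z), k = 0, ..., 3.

Fix the vertex order A < B < D < E < F < G < J < L < M and write every simplex with vertices in increasing order. Then dim K = 3 and the simplices of K are:

  0-simplices (9): A, B, D, E, F, G, J, L, M
  1-simplices (15): AB, AD, AF, AG, AL, AM, DF, DM, EL, EM, FJ, FM, GJ, GM, JM
  2-simplices (7): ADF, ADM, AFM, AGM, DFM, FJM, GJM
  3-simplices (1): ADFM

giving chain groups C_0 ≅ Z^9, C_1 ≅ Z^15, C_2 ≅ Z^7, C_3 ≅ Z^1.

∂_1: C_1 → C_0 maps an edge to its endpoints' difference, ∂[p,q] = q − p. For instance
  ∂JM = M − J.
As a 9×15 matrix over Z this has rank 8, with invariant factors (1,1,1,1,1,1,1,1).

Boundary ∂_2: C_2 → C_1 acts by ∂[p,q,r] = [q,r] − [p,r] + [p,q]. For instance
  ∂FJM = JM − FM + FJ,
  ∂AGM = GM − AM + AG.
The 15×7 boundary matrix has rank 6 and Smith normal form diag(1,1,1,1,1,1).

The boundary map ∂_3: C_3 → C_2 sends each 3-simplex σ to the alternating sum Σ_i (−1)^i (σ with its i-th vertex removed). For instance
  ∂ADFM = DFM − AFM + ADM − ADF.
This gives a 7×1 integer matrix of rank 1; reducing to Smith normal form yields diagonal entries (1).

Reading off H_k = ker ∂_k / im ∂_{k+1}:

  H_0: rank C_0 − rank ∂_1 = 9 − 8 = 1, and the invariant factors of ∂_1 are all 1, so H_0 ≅ Z.
  H_1: rank ker ∂_1 − rank ∂_2 = (15 − 8) − 6 = 1, and the invariant factors of ∂_2 are all 1, so H_1 ≅ Z.
  H_2: rank ker ∂_2 − rank ∂_3 = (7 − 6) − 1 = 0, and the invariant factors of ∂_3 are all 1, so H_2 ≅ 0.
  H_3: rank ker ∂_3 − rank ∂_4 = (1 − 1) − 0 = 0, and there is no ∂_4, so H_3 ≅ 0.

H_0 ≅ Z,  H_1 ≅ Z,  H_2 = 0,  H_3 = 0.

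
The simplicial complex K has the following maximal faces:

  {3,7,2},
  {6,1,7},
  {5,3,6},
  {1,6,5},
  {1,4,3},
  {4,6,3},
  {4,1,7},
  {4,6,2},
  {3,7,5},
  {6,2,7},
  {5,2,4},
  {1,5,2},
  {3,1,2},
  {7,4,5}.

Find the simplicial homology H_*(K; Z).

Order the vertices as 1 < 2 < 3 < 4 < 5 < 6 < 7. Listing each simplex with vertices in this order, K has dimension 2 with simplices:

  0-simplices (7): [1], [2], [3], [4], [5], [6], [7]
  1-simplices (21): [1,2], [1,3], [1,4], [1,5], [1,6], [1,7], [2,3], [2,4], [2,5], [2,6], [2,7], [3,4], [3,5], [3,6], [3,7], [4,5], [4,6], [4,7], [5,6], [5,7], [6,7]
  2-simplices (14): [1,2,3], [1,2,5], [1,3,4], [1,4,7], [1,5,6], [1,6,7], [2,3,7], [2,4,5], [2,4,6], [2,6,7], [3,4,6], [3,5,6], [3,5,7], [4,5,7]

Hence C_0 ≅ Z^7, C_1 ≅ Z^21, C_2 ≅ Z^14.

Boundary ∂_1: C_1 → C_0 sends each edge [p,q] (with p < q) to q − p. For instance
  ∂[6,7] = [7] − [6].
The 7×21 boundary matrix has rank 6 and Smith normal form diag(1,1,1,1,1,1).

Boundary ∂_2: C_2 → C_1 acts by ∂[p,q,r] = [q,r] − [p,r] + [p,q]. For instance
  ∂[1,3,4] = [3,4] − [1,4] + [1,3],
  ∂[1,2,5] = [2,5] − [1,5] + [1,2].
This gives a 21×14 integer matrix of rank 13; reducing to Smith normal form yields diagonal entries (1,1,1,1,1,1,1,1,1,1,1,1,1).

Computing H_k = (kernel of ∂_k) / (image of ∂_{k+1}):

  H_0: rank C_0 − rank ∂_1 = 7 − 6 = 1, and the invariant factors of ∂_1 are all 1, so H_0 = Z.
  H_1: rank ker ∂_1 − rank ∂_2 = (21 − 6) − 13 = 2, and the invariant factors of ∂_2 are all 1, so H_1 = Z^2.
  H_2: rank ker ∂_2 − rank ∂_3 = (14 − 13) − 0 = 1, and there is no ∂_3, so H_2 = Z.

As a check, the Euler characteristic is 7 − 21 + 14 = 0, which agrees with 1 − 2 + 1 = 0.

H_0 ≅ Z,  H_1 ≅ Z^2,  H_2 ≅ Z.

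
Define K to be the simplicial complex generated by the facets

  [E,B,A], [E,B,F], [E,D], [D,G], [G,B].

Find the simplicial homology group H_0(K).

We work with the vertex ordering A < B < D < E < F < G. The simplices of K, each written with vertices in increasing order, are:

  0-simplices (6): A, B, D, E, F, G
  1-simplices (8): AB, AE, BE, BF, BG, DE, DG, EF
  2-simplices (2): ABE, BEF

giving chain groups C_0 ≅ Z^6, C_1 ≅ Z^8, C_2 ≅ Z^2.

The boundary map ∂_1: C_1 → C_0 sends each edge [p,q] (with p < q) to q − p. For instance
  ∂DE = E − D.
As a 6×8 matrix over Z this has rank 5, with invariant factors (1,1,1,1,1).

Boundary ∂_2: C_2 → C_1 acts by ∂[p,q,r] = [q,r] − [p,r] + [p,q]. For instance
  ∂ABE = BE − AE + AB,
  ∂BEF = EF − BF + BE.
The resulting 8×2 matrix has rank 2, and its Smith normal form has invariant factors (1,1).

Now H_k = ker ∂_k / im ∂_{k+1}, so:

  H_0: rank C_0 − rank ∂_1 = 6 − 5 = 1, and the invariant factors of ∂_1 are all 1, so H_0 ≅ Z.

H_0 ≅ Z.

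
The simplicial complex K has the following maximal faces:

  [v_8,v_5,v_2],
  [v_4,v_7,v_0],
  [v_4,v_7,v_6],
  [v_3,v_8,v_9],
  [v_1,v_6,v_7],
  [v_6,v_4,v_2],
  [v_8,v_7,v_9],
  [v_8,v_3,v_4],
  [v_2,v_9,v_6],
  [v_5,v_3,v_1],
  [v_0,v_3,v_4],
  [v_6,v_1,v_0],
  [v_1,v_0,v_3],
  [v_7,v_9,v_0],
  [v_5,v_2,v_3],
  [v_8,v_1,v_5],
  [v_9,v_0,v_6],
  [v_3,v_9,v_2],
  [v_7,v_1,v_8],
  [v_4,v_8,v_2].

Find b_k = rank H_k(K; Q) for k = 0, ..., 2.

b_0 = 1, b_1 = 1, b_2 = 0.

We work with the vertex ordering v_0 < v_1 < v_2 < v_3 < v_4 < v_5 < v_6 < v_7 < v_8 < v_9. The simplices of K, each written with vertices in increasing order, are:

  0-simplices (10): [v_0], [v_1], [v_2], [v_3], [v_4], [v_5], [v_6], [v_7], [v_8], [v_9]
  1-simplices (30): (30 of them)
  2-simplices (20): (20 of them)

so the chain groups are C_0 ≅ Z^10, C_1 ≅ Z^30, C_2 ≅ Z^20.

Boundary ∂_1: C_1 → C_0 maps an edge to its endpoints' difference, ∂[p,q] = q − p. For instance
  ∂[v_2,v_4] = [v_4] − [v_2].
The 10×30 boundary matrix has rank 9 and Smith normal form diag(1,1,1,1,1,1,1,1,1).

Boundary ∂_2: C_2 → C_1 sends each 2-simplex [p,q,r] to [q,r] − [p,r] + [p,q]. For instance
  ∂[v_0,v_4,v_7] = [v_4,v_7] − [v_0,v_7] + [v_0,v_4],
  ∂[v_0,v_1,v_6] = [v_1,v_6] − [v_0,v_6] + [v_0,v_1].
The 30×20 boundary matrix has rank 20 and Smith normal form diag(1,1,1,1,1,1,1,1,1,1,1,1,1,1,1,1,1,1,1,2).

Computing H_k = (kernel of ∂_k) / (image of ∂_{k+1}):

  H_0: rank C_0 − rank ∂_1 = 10 − 9 = 1, and the invariant factors of ∂_1 are all 1, so H_0 = Z.
  H_1: rank ker ∂_1 − rank ∂_2 = (30 − 9) − 20 = 1, and ∂_2 has invariant factor 2 > 1, so H_1 = Z ⊕ Z/2Z.
  H_2: rank ker ∂_2 − rank ∂_3 = (20 − 20) − 0 = 0, and there is no ∂_3, so H_2 = 0.

As a check, the Euler characteristic is 10 − 30 + 20 = 0, which agrees with 1 − 1 + 0 = 0.

Hence the Betti numbers are b_0 = 1, b_1 = 1, b_2 = 0.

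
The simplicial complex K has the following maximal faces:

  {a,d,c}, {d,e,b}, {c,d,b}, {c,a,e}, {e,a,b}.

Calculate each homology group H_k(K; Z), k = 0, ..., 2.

K has 5 vertices, 10 edges, 5 triangles.
rank ∂_0 = 0, rank ∂_1 = 4 ⇒ b_0 = 5 − 0 − 4 = 1; all invariant factors of ∂_1 are 1 so no torsion. So H_0 = Z.
rank ∂_1 = 4, rank ∂_2 = 5 ⇒ b_1 = 10 − 4 − 5 = 1; all invariant factors of ∂_2 are 1 so no torsion. So H_1 = Z.
rank ∂_2 = 5, rank ∂_3 = 0 ⇒ b_2 = 5 − 5 − 0 = 0. So H_2 = 0.

H_0 = Z,  H_1 = Z,  H_2 = 0.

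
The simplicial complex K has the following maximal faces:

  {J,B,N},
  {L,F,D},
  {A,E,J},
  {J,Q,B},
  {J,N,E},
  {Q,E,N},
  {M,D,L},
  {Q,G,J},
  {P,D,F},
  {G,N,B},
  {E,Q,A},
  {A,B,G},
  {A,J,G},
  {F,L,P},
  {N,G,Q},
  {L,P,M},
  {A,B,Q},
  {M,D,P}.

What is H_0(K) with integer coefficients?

H_0 = Z^2.

Fix the vertex order A < B < D < E < F < G < J < L < M < N < P < Q and write every simplex with vertices in increasing order. Then dim K = 2 and the simplices of K are:

  0-simplices (12): A, B, D, E, F, G, J, L, M, N, P, Q
  1-simplices (27): AB, AE, AG, AJ, AQ, BG, BJ, BN, BQ, DF, DL, DM, DP, EJ, EN, EQ, FL, FP, GJ, GN, GQ, JN, JQ, LM, LP, MP, NQ
  2-simplices (18): ABG, ABQ, AEJ, AEQ, AGJ, BGN, BJN, BJQ, DFL, DFP, DLM, DMP, EJN, ENQ, FLP, GJQ, GNQ, LMP

giving chain groups C_0 ≅ Z^12, C_1 ≅ Z^27, C_2 ≅ Z^18.

∂_1: C_1 → C_0 maps an edge to its endpoints' difference, ∂[p,q] = q − p. For instance
  ∂EJ = J − E.
This gives a 12×27 integer matrix of rank 10; reducing to Smith normal form yields diagonal entries (1,1,1,1,1,1,1,1,1,1).

The boundary map ∂_2: C_2 → C_1 maps a triangle to the signed sum of its edges. For instance
  ∂BGN = GN − BN + BG,
  ∂AGJ = GJ − AJ + AG.
The resulting 27×18 matrix has rank 17, and its Smith normal form has invariant factors (1,1,1,1,1,1,1,1,1,1,1,1,1,1,1,1,2).

Computing H_k = (kernel of ∂_k) / (image of ∂_{k+1}):

  H_0: rank C_0 − rank ∂_1 = 12 − 10 = 2, and the invariant factors of ∂_1 are all 1, so H_0 = Z^2.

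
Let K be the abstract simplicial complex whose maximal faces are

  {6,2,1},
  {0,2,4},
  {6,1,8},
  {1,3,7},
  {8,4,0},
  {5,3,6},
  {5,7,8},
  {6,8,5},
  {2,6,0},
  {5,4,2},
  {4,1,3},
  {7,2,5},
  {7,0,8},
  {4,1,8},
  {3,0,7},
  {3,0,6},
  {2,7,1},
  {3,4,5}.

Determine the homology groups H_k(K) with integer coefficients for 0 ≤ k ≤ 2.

We work with the vertex ordering 0 < 1 < 2 < 3 < 4 < 5 < 6 < 7 < 8. The simplices of K, each written with vertices in increasing order, are:

  0-simplices (9): [0], [1], [2], [3], [4], [5], [6], [7], [8]
  1-simplices (27): (27 of them)
  2-simplices (18): [0,2,4], [0,2,6], [0,3,6], [0,3,7], [0,4,8], [0,7,8], [1,2,6], [1,2,7], [1,3,4], [1,3,7], [1,4,8], [1,6,8], [2,4,5], [2,5,7], [3,4,5], [3,5,6], [5,6,8], [5,7,8]

so the chain groups are C_0 ≅ Z^9, C_1 ≅ Z^27, C_2 ≅ Z^18.

∂_1: C_1 → C_0 is given by ∂[p,q] = [q] − [p].
This gives a 9×27 integer matrix of rank 8; reducing to Smith normal form yields diagonal entries (1,1,1,1,1,1,1,1).

The boundary map ∂_2: C_2 → C_1 maps a triangle to the signed sum of its edges. For instance
  ∂[5,7,8] = [7,8] − [5,8] + [5,7],
  ∂[0,7,8] = [7,8] − [0,8] + [0,7].
The resulting 27×18 matrix has rank 17, and its Smith normal form has invariant factors (1,1,1,1,1,1,1,1,1,1,1,1,1,1,1,1,1).

Now H_k = ker ∂_k / im ∂_{k+1}, so:

  H_0: rank C_0 − rank ∂_1 = 9 − 8 = 1, and the invariant factors of ∂_1 are all 1, so H_0 = Z.
  H_1: rank ker ∂_1 − rank ∂_2 = (27 − 8) − 17 = 2, and the invariant factors of ∂_2 are all 1, so H_1 = Z^2.
  H_2: rank ker ∂_2 − rank ∂_3 = (18 − 17) − 0 = 1, and there is no ∂_3, so H_2 = Z.

H_0 = Z,  H_1 = Z^2,  H_2 = Z.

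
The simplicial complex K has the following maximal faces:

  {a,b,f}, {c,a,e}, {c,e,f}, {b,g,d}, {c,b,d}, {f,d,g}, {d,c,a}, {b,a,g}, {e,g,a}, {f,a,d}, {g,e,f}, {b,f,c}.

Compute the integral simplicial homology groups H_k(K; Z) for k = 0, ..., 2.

H_0 ≅ Z,  H_1 ≅ Z/2Z,  H_2 = 0.

Order the vertices as a < b < c < d < e < f < g. Listing each simplex with vertices in this order, K has dimension 2 with simplices:

  0-simplices (7): a, b, c, d, e, f, g
  1-simplices (18): ab, ac, ad, ae, af, ag, bc, bd, bf, bg, cd, ce, cf, df, dg, ef, eg, fg
  2-simplices (12): abf, abg, acd, ace, adf, aeg, bcd, bcf, bdg, cef, dfg, efg

so the chain groups are C_0 ≅ Z^7, C_1 ≅ Z^18, C_2 ≅ Z^12.

∂_1: C_1 → C_0 maps an edge to its endpoints' difference, ∂[p,q] = q − p. For instance
  ∂ae = e − a.
The 7×18 boundary matrix has rank 6 and Smith normal form diag(1,1,1,1,1,1).

∂_2: C_2 → C_1 acts by ∂[p,q,r] = [q,r] − [p,r] + [p,q]. For instance
  ∂efg = fg − eg + ef,
  ∂aeg = eg − ag + ae.
The 18×12 boundary matrix has rank 12 and Smith normal form diag(1,1,1,1,1,1,1,1,1,1,1,2).

Now H_k = ker ∂_k / im ∂_{k+1}, so:

  H_0: rank C_0 − rank ∂_1 = 7 − 6 = 1, and the invariant factors of ∂_1 are all 1, so H_0 ≅ Z.
  H_1: rank ker ∂_1 − rank ∂_2 = (18 − 6) − 12 = 0, and ∂_2 has invariant factor 2 > 1, so H_1 ≅ Z/2Z.
  H_2: rank ker ∂_2 − rank ∂_3 = (12 − 12) − 0 = 0, and there is no ∂_3, so H_2 ≅ 0.

As a check, the Euler characteristic is 7 − 18 + 12 = 1, which agrees with 1 − 0 + 0 = 1.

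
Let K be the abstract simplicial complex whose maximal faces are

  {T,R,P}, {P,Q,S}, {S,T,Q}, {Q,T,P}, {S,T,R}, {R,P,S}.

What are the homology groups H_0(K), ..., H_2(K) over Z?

H_0 = Z,  H_1 = 0,  H_2 = Z.

Take the total order P < Q < R < S < T on the vertex set. Then K (dimension 2) consists of the simplices:

  0-simplices (5): P, Q, R, S, T
  1-simplices (9): PQ, PR, PS, PT, QS, QT, RS, RT, ST
  2-simplices (6): PQS, PQT, PRS, PRT, QST, RST

Hence C_0 ≅ Z^5, C_1 ≅ Z^9, C_2 ≅ Z^6.

∂_1: C_1 → C_0 is given by ∂[p,q] = [q] − [p]. For instance
  ∂ST = T − S.
The 5×9 boundary matrix has rank 4 and Smith normal form diag(1,1,1,1).

The boundary map ∂_2: C_2 → C_1 maps a triangle to the signed sum of its edges. For instance
  ∂RST = ST − RT + RS,
  ∂PRT = RT − PT + PR.
As a 9×6 matrix over Z this has rank 5, with invariant factors (1,1,1,1,1).

Now H_k = ker ∂_k / im ∂_{k+1}, so:

  H_0: rank C_0 − rank ∂_1 = 5 − 4 = 1, and the invariant factors of ∂_1 are all 1, so H_0 ≅ Z.
  H_1: rank ker ∂_1 − rank ∂_2 = (9 − 4) − 5 = 0, and the invariant factors of ∂_2 are all 1, so H_1 ≅ 0.
  H_2: rank ker ∂_2 − rank ∂_3 = (6 − 5) − 0 = 1, and there is no ∂_3, so H_2 ≅ Z.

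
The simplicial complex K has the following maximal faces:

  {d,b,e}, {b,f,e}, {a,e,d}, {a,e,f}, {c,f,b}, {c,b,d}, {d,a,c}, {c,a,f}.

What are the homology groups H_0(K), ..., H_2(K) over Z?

Take the total order a < b < c < d < e < f on the vertex set. Then K (dimension 2) consists of the simplices:

  0-simplices (6): a, b, c, d, e, f
  1-simplices (12): ac, ad, ae, af, bc, bd, be, bf, cd, cf, de, ef
  2-simplices (8): acd, acf, ade, aef, bcd, bcf, bde, bef

giving chain groups C_0 ≅ Z^6, C_1 ≅ Z^12, C_2 ≅ Z^8.

The boundary map ∂_1: C_1 → C_0 is given by ∂[p,q] = [q] − [p]. For instance
  ∂bd = d − b.
As a 6×12 matrix over Z this has rank 5, with invariant factors (1,1,1,1,1).

Boundary ∂_2: C_2 → C_1 sends each 2-simplex [p,q,r] to [q,r] − [p,r] + [p,q]. For instance
  ∂aef = ef − af + ae,
  ∂bcf = cf − bf + bc.
This gives a 12×8 integer matrix of rank 7; reducing to Smith normal form yields diagonal entries (1,1,1,1,1,1,1).

Now H_k = ker ∂_k / im ∂_{k+1}, so:

  H_0: rank C_0 − rank ∂_1 = 6 − 5 = 1, and the invariant factors of ∂_1 are all 1, so H_0 = Z.
  H_1: rank ker ∂_1 − rank ∂_2 = (12 − 5) − 7 = 0, and the invariant factors of ∂_2 are all 1, so H_1 = 0.
  H_2: rank ker ∂_2 − rank ∂_3 = (8 − 7) − 0 = 1, and there is no ∂_3, so H_2 = Z.

As a check, the Euler characteristic is 6 − 12 + 8 = 2, which agrees with 1 − 0 + 1 = 2.

H_0 ≅ Z,  H_1 = 0,  H_2 ≅ Z.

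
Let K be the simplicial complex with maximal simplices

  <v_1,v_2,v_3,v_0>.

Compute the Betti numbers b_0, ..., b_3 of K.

Order the vertices as v_0 < v_1 < v_2 < v_3. Listing each simplex with vertices in this order, K has dimension 3 with simplices:

  0-simplices (4): [v_0], [v_1], [v_2], [v_3]
  1-simplices (6): [v_0,v_1], [v_0,v_2], [v_0,v_3], [v_1,v_2], [v_1,v_3], [v_2,v_3]
  2-simplices (4): [v_0,v_1,v_2], [v_0,v_1,v_3], [v_0,v_2,v_3], [v_1,v_2,v_3]
  3-simplices (1): [v_0,v_1,v_2,v_3]

Hence C_0 ≅ Z^4, C_1 ≅ Z^6, C_2 ≅ Z^4, C_3 ≅ Z^1.

Boundary ∂_1: C_1 → C_0 maps an edge to its endpoints' difference, ∂[p,q] = q − p. For instance
  ∂[v_1,v_2] = [v_2] − [v_1].
As a 4×6 matrix over Z this has rank 3, with invariant factors (1,1,1).

Boundary ∂_2: C_2 → C_1 acts by ∂[p,q,r] = [q,r] − [p,r] + [p,q]. For instance
  ∂[v_0,v_2,v_3] = [v_2,v_3] − [v_0,v_3] + [v_0,v_2],
  ∂[v_0,v_1,v_3] = [v_1,v_3] − [v_0,v_3] + [v_0,v_1].
As a 6×4 matrix over Z this has rank 3, with invariant factors (1,1,1).

Boundary ∂_3: C_3 → C_2 sends each 3-simplex σ to the alternating sum Σ_i (−1)^i (σ with its i-th vertex removed). For instance
  ∂[v_0,v_1,v_2,v_3] = [v_1,v_2,v_3] − [v_0,v_2,v_3] + [v_0,v_1,v_3] − [v_0,v_1,v_2].
The 4×1 boundary matrix has rank 1 and Smith normal form diag(1).

Reading off H_k = ker ∂_k / im ∂_{k+1}:

  H_0: rank C_0 − rank ∂_1 = 4 − 3 = 1, and the invariant factors of ∂_1 are all 1, so H_0 = Z.
  H_1: rank ker ∂_1 − rank ∂_2 = (6 − 3) − 3 = 0, and the invariant factors of ∂_2 are all 1, so H_1 = 0.
  H_2: rank ker ∂_2 − rank ∂_3 = (4 − 3) − 1 = 0, and the invariant factors of ∂_3 are all 1, so H_2 = 0.
  H_3: rank ker ∂_3 − rank ∂_4 = (1 − 1) − 0 = 0, and there is no ∂_4, so H_3 = 0.

Hence the Betti numbers are b_0 = 1, b_1 = 0, b_2 = 0, b_3 = 0.

b_0 = 1, b_1 = 0, b_2 = 0, b_3 = 0.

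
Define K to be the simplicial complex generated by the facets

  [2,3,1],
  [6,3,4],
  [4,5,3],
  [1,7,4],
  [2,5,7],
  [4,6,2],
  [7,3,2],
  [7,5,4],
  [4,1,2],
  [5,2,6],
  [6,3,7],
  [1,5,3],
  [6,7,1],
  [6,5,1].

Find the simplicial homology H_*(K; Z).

Take the total order 1 < 2 < 3 < 4 < 5 < 6 < 7 on the vertex set. Then K (dimension 2) consists of the simplices:

  0-simplices (7): [1], [2], [3], [4], [5], [6], [7]
  1-simplices (21): [1,2], [1,3], [1,4], [1,5], [1,6], [1,7], [2,3], [2,4], [2,5], [2,6], [2,7], [3,4], [3,5], [3,6], [3,7], [4,5], [4,6], [4,7], [5,6], [5,7], [6,7]
  2-simplices (14): [1,2,3], [1,2,4], [1,3,5], [1,4,7], [1,5,6], [1,6,7], [2,3,7], [2,4,6], [2,5,6], [2,5,7], [3,4,5], [3,4,6], [3,6,7], [4,5,7]

Hence C_0 ≅ Z^7, C_1 ≅ Z^21, C_2 ≅ Z^14.

Boundary ∂_1: C_1 → C_0 sends each edge [p,q] (with p < q) to q − p. For instance
  ∂[2,6] = [6] − [2].
As a 7×21 matrix over Z this has rank 6, with invariant factors (1,1,1,1,1,1).

∂_2: C_2 → C_1 acts by ∂[p,q,r] = [q,r] − [p,r] + [p,q]. For instance
  ∂[2,4,6] = [4,6] − [2,6] + [2,4],
  ∂[1,2,3] = [2,3] − [1,3] + [1,2].
The 21×14 boundary matrix has rank 13 and Smith normal form diag(1,1,1,1,1,1,1,1,1,1,1,1,1).

Reading off H_k = ker ∂_k / im ∂_{k+1}:

  H_0: rank C_0 − rank ∂_1 = 7 − 6 = 1, and the invariant factors of ∂_1 are all 1, so H_0 ≅ Z.
  H_1: rank ker ∂_1 − rank ∂_2 = (21 − 6) − 13 = 2, and the invariant factors of ∂_2 are all 1, so H_1 ≅ Z^2.
  H_2: rank ker ∂_2 − rank ∂_3 = (14 − 13) − 0 = 1, and there is no ∂_3, so H_2 ≅ Z.

H_0 = Z,  H_1 = Z^2,  H_2 = Z.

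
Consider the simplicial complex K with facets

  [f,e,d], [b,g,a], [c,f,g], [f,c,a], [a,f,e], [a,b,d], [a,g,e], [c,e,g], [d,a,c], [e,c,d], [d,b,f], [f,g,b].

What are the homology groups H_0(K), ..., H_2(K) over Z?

Order the vertices as a < b < c < d < e < f < g. Listing each simplex with vertices in this order, K has dimension 2 with simplices:

  0-simplices (7): a, b, c, d, e, f, g
  1-simplices (18): ab, ac, ad, ae, af, ag, bd, bf, bg, cd, ce, cf, cg, de, df, ef, eg, fg
  2-simplices (12): abd, abg, acd, acf, aef, aeg, bdf, bfg, cde, ceg, cfg, def

so the chain groups are C_0 ≅ Z^7, C_1 ≅ Z^18, C_2 ≅ Z^12.

∂_1: C_1 → C_0 sends each edge [p,q] (with p < q) to q − p. For instance
  ∂ef = f − e.
The resulting 7×18 matrix has rank 6, and its Smith normal form has invariant factors (1,1,1,1,1,1).

∂_2: C_2 → C_1 maps a triangle to the signed sum of its edges. For instance
  ∂acd = cd − ad + ac,
  ∂cfg = fg − cg + cf.
The resulting 18×12 matrix has rank 12, and its Smith normal form has invariant factors (1,1,1,1,1,1,1,1,1,1,1,2).

From H_k ≅ ker(∂_k) / im(∂_{k+1}) we obtain:

  H_0: rank C_0 − rank ∂_1 = 7 − 6 = 1, and the invariant factors of ∂_1 are all 1, so H_0 = Z.
  H_1: rank ker ∂_1 − rank ∂_2 = (18 − 6) − 12 = 0, and ∂_2 has invariant factor 2 > 1, so H_1 = Z_2.
  H_2: rank ker ∂_2 − rank ∂_3 = (12 − 12) − 0 = 0, and there is no ∂_3, so H_2 = 0.

As a check, the Euler characteristic is 7 − 18 + 12 = 1, which agrees with 1 − 0 + 0 = 1.
(K is a triangulation of the real projective plane RP^2.)

H_0 = Z,  H_1 = Z_2,  H_2 = 0.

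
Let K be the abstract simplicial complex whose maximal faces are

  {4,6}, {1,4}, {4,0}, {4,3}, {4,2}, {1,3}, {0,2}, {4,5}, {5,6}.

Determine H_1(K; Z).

Fix the vertex order 0 < 1 < 2 < 3 < 4 < 5 < 6 and write every simplex with vertices in increasing order. Then dim K = 1 and the simplices of K are:

  0-simplices (7): [0], [1], [2], [3], [4], [5], [6]
  1-simplices (9): [0,2], [0,4], [1,3], [1,4], [2,4], [3,4], [4,5], [4,6], [5,6]

giving chain groups C_0 ≅ Z^7, C_1 ≅ Z^9.

∂_1: C_1 → C_0 sends each edge [p,q] (with p < q) to q − p.
As a 7×9 matrix over Z this has rank 6, with invariant factors (1,1,1,1,1,1).

From H_k ≅ ker(∂_k) / im(∂_{k+1}) we obtain:

  H_1: rank ker ∂_1 − rank ∂_2 = (9 − 6) − 0 = 3, and there is no ∂_2, so H_1 ≅ Z^3.

H_1 = Z^3.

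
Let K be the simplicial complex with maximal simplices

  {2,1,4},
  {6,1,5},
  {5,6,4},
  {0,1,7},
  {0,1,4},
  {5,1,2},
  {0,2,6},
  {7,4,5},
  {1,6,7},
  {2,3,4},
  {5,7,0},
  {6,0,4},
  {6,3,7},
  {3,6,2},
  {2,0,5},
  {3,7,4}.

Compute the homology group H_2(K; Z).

H_2 ≅ Z.

Fix the vertex order 0 < 1 < 2 < 3 < 4 < 5 < 6 < 7 and write every simplex with vertices in increasing order. Then dim K = 2 and the simplices of K are:

  0-simplices (8): [0], [1], [2], [3], [4], [5], [6], [7]
  1-simplices (24): (24 of them)
  2-simplices (16): [0,1,4], [0,1,7], [0,2,5], [0,2,6], [0,4,6], [0,5,7], [1,2,4], [1,2,5], [1,5,6], [1,6,7], [2,3,4], [2,3,6], [3,4,7], [3,6,7], [4,5,6], [4,5,7]

so the chain groups are C_0 ≅ Z^8, C_1 ≅ Z^24, C_2 ≅ Z^16.

The boundary map ∂_1: C_1 → C_0 is given by ∂[p,q] = [q] − [p]. For instance
  ∂[0,2] = [2] − [0].
The 8×24 boundary matrix has rank 7 and Smith normal form diag(1,1,1,1,1,1,1).

The boundary map ∂_2: C_2 → C_1 acts by ∂[p,q,r] = [q,r] − [p,r] + [p,q]. For instance
  ∂[1,2,4] = [2,4] − [1,4] + [1,2],
  ∂[4,5,6] = [5,6] − [4,6] + [4,5].
This gives a 24×16 integer matrix of rank 15; reducing to Smith normal form yields diagonal entries (1,1,1,1,1,1,1,1,1,1,1,1,1,1,1).

Computing H_k = (kernel of ∂_k) / (image of ∂_{k+1}):

  H_2: rank ker ∂_2 − rank ∂_3 = (16 − 15) − 0 = 1, and there is no ∂_3, so H_2 ≅ Z.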